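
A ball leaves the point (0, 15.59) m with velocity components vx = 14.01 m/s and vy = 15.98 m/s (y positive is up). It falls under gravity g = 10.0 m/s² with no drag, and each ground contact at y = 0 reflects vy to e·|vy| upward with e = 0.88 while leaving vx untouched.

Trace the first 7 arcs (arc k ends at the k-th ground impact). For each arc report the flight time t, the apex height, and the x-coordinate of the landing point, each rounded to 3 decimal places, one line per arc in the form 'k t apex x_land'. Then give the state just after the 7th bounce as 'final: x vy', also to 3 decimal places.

1 3.980 28.358 55.753
2 4.191 21.960 114.475
3 3.688 17.006 166.151
4 3.246 13.170 211.626
5 2.856 10.199 251.643
6 2.514 7.898 286.859
7 2.212 6.116 317.849
final: 317.849 9.733

Arc 1: start y=15.590, vy=15.980 → t=3.980, apex=28.358, x_land=55.753, impact vy=-23.815
  bounce: vy ← 0.88·23.815 = 20.957
Arc 2: start y=0.000, vy=20.957 → t=4.191, apex=21.960, x_land=114.475, impact vy=-20.957
  bounce: vy ← 0.88·20.957 = 18.442
Arc 3: start y=0.000, vy=18.442 → t=3.688, apex=17.006, x_land=166.151, impact vy=-18.442
  bounce: vy ← 0.88·18.442 = 16.229
Arc 4: start y=0.000, vy=16.229 → t=3.246, apex=13.170, x_land=211.626, impact vy=-16.229
  bounce: vy ← 0.88·16.229 = 14.282
Arc 5: start y=0.000, vy=14.282 → t=2.856, apex=10.199, x_land=251.643, impact vy=-14.282
  bounce: vy ← 0.88·14.282 = 12.568
Arc 6: start y=0.000, vy=12.568 → t=2.514, apex=7.898, x_land=286.859, impact vy=-12.568
  bounce: vy ← 0.88·12.568 = 11.060
Arc 7: start y=0.000, vy=11.060 → t=2.212, apex=6.116, x_land=317.849, impact vy=-11.060
  bounce: vy ← 0.88·11.060 = 9.733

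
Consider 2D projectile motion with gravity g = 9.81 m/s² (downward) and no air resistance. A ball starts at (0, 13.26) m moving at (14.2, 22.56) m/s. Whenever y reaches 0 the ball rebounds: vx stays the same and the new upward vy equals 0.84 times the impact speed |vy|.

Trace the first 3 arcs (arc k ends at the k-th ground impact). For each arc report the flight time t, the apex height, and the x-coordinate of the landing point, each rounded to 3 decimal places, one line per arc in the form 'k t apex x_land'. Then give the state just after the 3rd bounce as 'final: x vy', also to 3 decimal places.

1 5.127 39.201 72.799
2 4.749 27.660 140.240
3 3.989 19.517 196.891
final: 196.891 16.437

Arc 1: start y=13.260, vy=22.560 → t=5.127, apex=39.201, x_land=72.799, impact vy=-27.733
  bounce: vy ← 0.84·27.733 = 23.296
Arc 2: start y=0.000, vy=23.296 → t=4.749, apex=27.660, x_land=140.240, impact vy=-23.296
  bounce: vy ← 0.84·23.296 = 19.568
Arc 3: start y=0.000, vy=19.568 → t=3.989, apex=19.517, x_land=196.891, impact vy=-19.568
  bounce: vy ← 0.84·19.568 = 16.437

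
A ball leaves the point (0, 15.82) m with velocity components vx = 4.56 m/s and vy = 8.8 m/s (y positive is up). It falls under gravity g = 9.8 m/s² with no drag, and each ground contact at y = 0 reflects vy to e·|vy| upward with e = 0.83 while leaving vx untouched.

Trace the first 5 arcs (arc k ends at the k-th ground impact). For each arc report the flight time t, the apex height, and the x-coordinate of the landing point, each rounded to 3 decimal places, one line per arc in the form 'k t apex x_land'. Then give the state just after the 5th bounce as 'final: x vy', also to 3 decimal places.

Arc 1: start y=15.820, vy=8.800 → t=2.907, apex=19.771, x_land=13.254, impact vy=-19.685
  bounce: vy ← 0.83·19.685 = 16.339
Arc 2: start y=0.000, vy=16.339 → t=3.334, apex=13.620, x_land=28.460, impact vy=-16.339
  bounce: vy ← 0.83·16.339 = 13.561
Arc 3: start y=0.000, vy=13.561 → t=2.768, apex=9.383, x_land=41.080, impact vy=-13.561
  bounce: vy ← 0.83·13.561 = 11.256
Arc 4: start y=0.000, vy=11.256 → t=2.297, apex=6.464, x_land=51.555, impact vy=-11.256
  bounce: vy ← 0.83·11.256 = 9.342
Arc 5: start y=0.000, vy=9.342 → t=1.907, apex=4.453, x_land=60.249, impact vy=-9.342
  bounce: vy ← 0.83·9.342 = 7.754

1 2.907 19.771 13.254
2 3.334 13.620 28.460
3 2.768 9.383 41.080
4 2.297 6.464 51.555
5 1.907 4.453 60.249
final: 60.249 7.754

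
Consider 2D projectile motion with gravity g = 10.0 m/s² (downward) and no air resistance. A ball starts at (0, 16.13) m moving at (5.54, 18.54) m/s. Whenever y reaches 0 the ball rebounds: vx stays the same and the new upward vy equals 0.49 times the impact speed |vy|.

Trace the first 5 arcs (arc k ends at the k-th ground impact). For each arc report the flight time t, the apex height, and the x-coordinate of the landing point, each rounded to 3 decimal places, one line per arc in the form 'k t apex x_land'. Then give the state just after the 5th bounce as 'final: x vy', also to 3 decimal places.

Arc 1: start y=16.130, vy=18.540 → t=4.435, apex=33.317, x_land=24.572, impact vy=-25.813
  bounce: vy ← 0.49·25.813 = 12.649
Arc 2: start y=0.000, vy=12.649 → t=2.530, apex=7.999, x_land=38.586, impact vy=-12.649
  bounce: vy ← 0.49·12.649 = 6.198
Arc 3: start y=0.000, vy=6.198 → t=1.240, apex=1.921, x_land=45.454, impact vy=-6.198
  bounce: vy ← 0.49·6.198 = 3.037
Arc 4: start y=0.000, vy=3.037 → t=0.607, apex=0.461, x_land=48.818, impact vy=-3.037
  bounce: vy ← 0.49·3.037 = 1.488
Arc 5: start y=0.000, vy=1.488 → t=0.298, apex=0.111, x_land=50.467, impact vy=-1.488
  bounce: vy ← 0.49·1.488 = 0.729

1 4.435 33.317 24.572
2 2.530 7.999 38.586
3 1.240 1.921 45.454
4 0.607 0.461 48.818
5 0.298 0.111 50.467
final: 50.467 0.729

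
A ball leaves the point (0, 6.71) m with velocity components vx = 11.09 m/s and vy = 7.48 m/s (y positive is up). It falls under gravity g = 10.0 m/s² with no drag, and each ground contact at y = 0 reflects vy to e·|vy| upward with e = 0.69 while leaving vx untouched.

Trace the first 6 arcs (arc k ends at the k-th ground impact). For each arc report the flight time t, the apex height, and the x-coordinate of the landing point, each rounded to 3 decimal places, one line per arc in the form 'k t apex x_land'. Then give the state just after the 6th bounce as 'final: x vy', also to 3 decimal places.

Arc 1: start y=6.710, vy=7.480 → t=2.127, apex=9.508, x_land=23.588, impact vy=-13.790
  bounce: vy ← 0.69·13.790 = 9.515
Arc 2: start y=0.000, vy=9.515 → t=1.903, apex=4.527, x_land=44.692, impact vy=-9.515
  bounce: vy ← 0.69·9.515 = 6.565
Arc 3: start y=0.000, vy=6.565 → t=1.313, apex=2.155, x_land=59.253, impact vy=-6.565
  bounce: vy ← 0.69·6.565 = 4.530
Arc 4: start y=0.000, vy=4.530 → t=0.906, apex=1.026, x_land=69.301, impact vy=-4.530
  bounce: vy ← 0.69·4.530 = 3.126
Arc 5: start y=0.000, vy=3.126 → t=0.625, apex=0.488, x_land=76.233, impact vy=-3.126
  bounce: vy ← 0.69·3.126 = 2.157
Arc 6: start y=0.000, vy=2.157 → t=0.431, apex=0.233, x_land=81.017, impact vy=-2.157
  bounce: vy ← 0.69·2.157 = 1.488

1 2.127 9.508 23.588
2 1.903 4.527 44.692
3 1.313 2.155 59.253
4 0.906 1.026 69.301
5 0.625 0.488 76.233
6 0.431 0.233 81.017
final: 81.017 1.488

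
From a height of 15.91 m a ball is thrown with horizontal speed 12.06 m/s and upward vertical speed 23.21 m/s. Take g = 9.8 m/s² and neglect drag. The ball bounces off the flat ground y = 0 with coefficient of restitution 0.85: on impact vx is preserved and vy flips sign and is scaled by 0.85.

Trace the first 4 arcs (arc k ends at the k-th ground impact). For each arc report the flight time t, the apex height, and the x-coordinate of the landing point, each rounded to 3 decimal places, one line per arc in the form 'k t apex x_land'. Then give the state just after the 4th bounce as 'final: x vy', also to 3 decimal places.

1 5.344 43.395 64.452
2 5.059 31.353 125.464
3 4.300 22.652 177.325
4 3.655 16.366 221.406
final: 221.406 15.224

Arc 1: start y=15.910, vy=23.210 → t=5.344, apex=43.395, x_land=64.452, impact vy=-29.164
  bounce: vy ← 0.85·29.164 = 24.789
Arc 2: start y=0.000, vy=24.789 → t=5.059, apex=31.353, x_land=125.464, impact vy=-24.789
  bounce: vy ← 0.85·24.789 = 21.071
Arc 3: start y=0.000, vy=21.071 → t=4.300, apex=22.652, x_land=177.325, impact vy=-21.071
  bounce: vy ← 0.85·21.071 = 17.910
Arc 4: start y=0.000, vy=17.910 → t=3.655, apex=16.366, x_land=221.406, impact vy=-17.910
  bounce: vy ← 0.85·17.910 = 15.224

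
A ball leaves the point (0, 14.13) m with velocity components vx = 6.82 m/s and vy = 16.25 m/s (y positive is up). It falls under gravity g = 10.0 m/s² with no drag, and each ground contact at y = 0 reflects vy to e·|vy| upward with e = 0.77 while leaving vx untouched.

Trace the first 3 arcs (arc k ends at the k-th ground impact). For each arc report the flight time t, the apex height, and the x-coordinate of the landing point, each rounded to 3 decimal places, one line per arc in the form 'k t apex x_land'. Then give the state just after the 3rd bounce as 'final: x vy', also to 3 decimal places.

1 3.963 27.333 27.028
2 3.601 16.206 51.585
3 2.772 9.608 70.493
final: 70.493 10.674

Arc 1: start y=14.130, vy=16.250 → t=3.963, apex=27.333, x_land=27.028, impact vy=-23.381
  bounce: vy ← 0.77·23.381 = 18.003
Arc 2: start y=0.000, vy=18.003 → t=3.601, apex=16.206, x_land=51.585, impact vy=-18.003
  bounce: vy ← 0.77·18.003 = 13.862
Arc 3: start y=0.000, vy=13.862 → t=2.772, apex=9.608, x_land=70.493, impact vy=-13.862
  bounce: vy ← 0.77·13.862 = 10.674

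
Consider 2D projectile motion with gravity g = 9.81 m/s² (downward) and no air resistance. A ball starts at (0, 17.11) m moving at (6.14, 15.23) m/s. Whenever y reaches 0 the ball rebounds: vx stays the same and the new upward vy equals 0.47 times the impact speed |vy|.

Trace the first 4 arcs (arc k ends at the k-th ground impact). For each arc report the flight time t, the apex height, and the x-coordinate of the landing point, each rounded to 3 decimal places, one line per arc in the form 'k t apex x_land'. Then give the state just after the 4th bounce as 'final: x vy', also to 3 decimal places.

1 3.981 28.932 24.444
2 2.283 6.391 38.462
3 1.073 1.412 45.050
4 0.504 0.312 48.147
final: 48.147 1.163

Arc 1: start y=17.110, vy=15.230 → t=3.981, apex=28.932, x_land=24.444, impact vy=-23.825
  bounce: vy ← 0.47·23.825 = 11.198
Arc 2: start y=0.000, vy=11.198 → t=2.283, apex=6.391, x_land=38.462, impact vy=-11.198
  bounce: vy ← 0.47·11.198 = 5.263
Arc 3: start y=0.000, vy=5.263 → t=1.073, apex=1.412, x_land=45.050, impact vy=-5.263
  bounce: vy ← 0.47·5.263 = 2.474
Arc 4: start y=0.000, vy=2.474 → t=0.504, apex=0.312, x_land=48.147, impact vy=-2.474
  bounce: vy ← 0.47·2.474 = 1.163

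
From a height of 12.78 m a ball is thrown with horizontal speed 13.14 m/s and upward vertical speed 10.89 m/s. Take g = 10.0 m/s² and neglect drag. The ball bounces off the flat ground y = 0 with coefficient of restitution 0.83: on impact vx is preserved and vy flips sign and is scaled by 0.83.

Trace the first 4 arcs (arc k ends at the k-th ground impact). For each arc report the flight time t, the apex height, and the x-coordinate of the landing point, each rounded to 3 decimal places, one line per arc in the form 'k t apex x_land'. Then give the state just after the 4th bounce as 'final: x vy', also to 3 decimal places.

Arc 1: start y=12.780, vy=10.890 → t=3.023, apex=18.710, x_land=39.728, impact vy=-19.344
  bounce: vy ← 0.83·19.344 = 16.056
Arc 2: start y=0.000, vy=16.056 → t=3.211, apex=12.889, x_land=81.922, impact vy=-16.056
  bounce: vy ← 0.83·16.056 = 13.326
Arc 3: start y=0.000, vy=13.326 → t=2.665, apex=8.879, x_land=116.943, impact vy=-13.326
  bounce: vy ← 0.83·13.326 = 11.061
Arc 4: start y=0.000, vy=11.061 → t=2.212, apex=6.117, x_land=146.010, impact vy=-11.061
  bounce: vy ← 0.83·11.061 = 9.180

1 3.023 18.710 39.728
2 3.211 12.889 81.922
3 2.665 8.879 116.943
4 2.212 6.117 146.010
final: 146.010 9.180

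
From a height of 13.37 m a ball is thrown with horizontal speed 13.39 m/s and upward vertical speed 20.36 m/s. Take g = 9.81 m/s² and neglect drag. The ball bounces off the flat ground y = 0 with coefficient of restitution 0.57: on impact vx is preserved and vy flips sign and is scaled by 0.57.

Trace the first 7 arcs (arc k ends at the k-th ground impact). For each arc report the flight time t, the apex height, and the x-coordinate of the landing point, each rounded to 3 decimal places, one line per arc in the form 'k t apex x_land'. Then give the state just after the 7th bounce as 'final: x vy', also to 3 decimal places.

1 4.727 34.498 63.301
2 3.023 11.208 103.783
3 1.723 3.642 126.857
4 0.982 1.183 140.010
5 0.560 0.384 147.507
6 0.319 0.125 151.780
7 0.182 0.041 154.216
final: 154.216 0.509

Arc 1: start y=13.370, vy=20.360 → t=4.727, apex=34.498, x_land=63.301, impact vy=-26.016
  bounce: vy ← 0.57·26.016 = 14.829
Arc 2: start y=0.000, vy=14.829 → t=3.023, apex=11.208, x_land=103.783, impact vy=-14.829
  bounce: vy ← 0.57·14.829 = 8.453
Arc 3: start y=0.000, vy=8.453 → t=1.723, apex=3.642, x_land=126.857, impact vy=-8.453
  bounce: vy ← 0.57·8.453 = 4.818
Arc 4: start y=0.000, vy=4.818 → t=0.982, apex=1.183, x_land=140.010, impact vy=-4.818
  bounce: vy ← 0.57·4.818 = 2.746
Arc 5: start y=0.000, vy=2.746 → t=0.560, apex=0.384, x_land=147.507, impact vy=-2.746
  bounce: vy ← 0.57·2.746 = 1.565
Arc 6: start y=0.000, vy=1.565 → t=0.319, apex=0.125, x_land=151.780, impact vy=-1.565
  bounce: vy ← 0.57·1.565 = 0.892
Arc 7: start y=0.000, vy=0.892 → t=0.182, apex=0.041, x_land=154.216, impact vy=-0.892
  bounce: vy ← 0.57·0.892 = 0.509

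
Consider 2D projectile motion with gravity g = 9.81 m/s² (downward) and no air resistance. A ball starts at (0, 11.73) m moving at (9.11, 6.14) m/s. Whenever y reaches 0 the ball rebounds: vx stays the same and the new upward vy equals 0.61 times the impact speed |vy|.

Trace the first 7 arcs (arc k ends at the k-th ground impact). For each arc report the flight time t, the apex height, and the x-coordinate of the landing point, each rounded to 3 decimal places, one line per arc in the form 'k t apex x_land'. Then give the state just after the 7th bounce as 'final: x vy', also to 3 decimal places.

Arc 1: start y=11.730, vy=6.140 → t=2.294, apex=13.651, x_land=20.900, impact vy=-16.366
  bounce: vy ← 0.61·16.366 = 9.983
Arc 2: start y=0.000, vy=9.983 → t=2.035, apex=5.080, x_land=39.442, impact vy=-9.983
  bounce: vy ← 0.61·9.983 = 6.090
Arc 3: start y=0.000, vy=6.090 → t=1.242, apex=1.890, x_land=50.752, impact vy=-6.090
  bounce: vy ← 0.61·6.090 = 3.715
Arc 4: start y=0.000, vy=3.715 → t=0.757, apex=0.703, x_land=57.651, impact vy=-3.715
  bounce: vy ← 0.61·3.715 = 2.266
Arc 5: start y=0.000, vy=2.266 → t=0.462, apex=0.262, x_land=61.860, impact vy=-2.266
  bounce: vy ← 0.61·2.266 = 1.382
Arc 6: start y=0.000, vy=1.382 → t=0.282, apex=0.097, x_land=64.427, impact vy=-1.382
  bounce: vy ← 0.61·1.382 = 0.843
Arc 7: start y=0.000, vy=0.843 → t=0.172, apex=0.036, x_land=65.993, impact vy=-0.843
  bounce: vy ← 0.61·0.843 = 0.514

1 2.294 13.651 20.900
2 2.035 5.080 39.442
3 1.242 1.890 50.752
4 0.757 0.703 57.651
5 0.462 0.262 61.860
6 0.282 0.097 64.427
7 0.172 0.036 65.993
final: 65.993 0.514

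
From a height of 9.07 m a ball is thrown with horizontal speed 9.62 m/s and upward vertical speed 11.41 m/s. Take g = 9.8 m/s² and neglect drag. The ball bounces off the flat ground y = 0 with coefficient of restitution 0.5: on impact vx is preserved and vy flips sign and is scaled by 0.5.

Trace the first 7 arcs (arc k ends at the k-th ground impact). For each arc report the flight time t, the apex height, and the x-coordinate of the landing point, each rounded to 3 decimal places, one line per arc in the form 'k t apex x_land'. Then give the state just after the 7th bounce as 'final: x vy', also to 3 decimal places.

Arc 1: start y=9.070, vy=11.410 → t=2.955, apex=15.712, x_land=28.427, impact vy=-17.549
  bounce: vy ← 0.5·17.549 = 8.774
Arc 2: start y=0.000, vy=8.774 → t=1.791, apex=3.928, x_land=45.653, impact vy=-8.774
  bounce: vy ← 0.5·8.774 = 4.387
Arc 3: start y=0.000, vy=4.387 → t=0.895, apex=0.982, x_land=54.267, impact vy=-4.387
  bounce: vy ← 0.5·4.387 = 2.194
Arc 4: start y=0.000, vy=2.194 → t=0.448, apex=0.246, x_land=58.573, impact vy=-2.194
  bounce: vy ← 0.5·2.194 = 1.097
Arc 5: start y=0.000, vy=1.097 → t=0.224, apex=0.061, x_land=60.727, impact vy=-1.097
  bounce: vy ← 0.5·1.097 = 0.548
Arc 6: start y=0.000, vy=0.548 → t=0.112, apex=0.015, x_land=61.803, impact vy=-0.548
  bounce: vy ← 0.5·0.548 = 0.274
Arc 7: start y=0.000, vy=0.274 → t=0.056, apex=0.004, x_land=62.342, impact vy=-0.274
  bounce: vy ← 0.5·0.274 = 0.137

1 2.955 15.712 28.427
2 1.791 3.928 45.653
3 0.895 0.982 54.267
4 0.448 0.246 58.573
5 0.224 0.061 60.727
6 0.112 0.015 61.803
7 0.056 0.004 62.342
final: 62.342 0.137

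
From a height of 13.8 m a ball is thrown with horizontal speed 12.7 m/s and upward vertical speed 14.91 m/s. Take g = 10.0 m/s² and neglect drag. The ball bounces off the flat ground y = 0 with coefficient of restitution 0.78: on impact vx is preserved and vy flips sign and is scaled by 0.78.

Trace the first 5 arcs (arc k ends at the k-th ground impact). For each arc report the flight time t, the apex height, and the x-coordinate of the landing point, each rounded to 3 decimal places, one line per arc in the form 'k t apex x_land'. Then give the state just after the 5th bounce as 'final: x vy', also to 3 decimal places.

Arc 1: start y=13.800, vy=14.910 → t=3.723, apex=24.915, x_land=47.286, impact vy=-22.323
  bounce: vy ← 0.78·22.323 = 17.412
Arc 2: start y=0.000, vy=17.412 → t=3.482, apex=15.159, x_land=91.512, impact vy=-17.412
  bounce: vy ← 0.78·17.412 = 13.581
Arc 3: start y=0.000, vy=13.581 → t=2.716, apex=9.222, x_land=126.008, impact vy=-13.581
  bounce: vy ← 0.78·13.581 = 10.593
Arc 4: start y=0.000, vy=10.593 → t=2.119, apex=5.611, x_land=152.915, impact vy=-10.593
  bounce: vy ← 0.78·10.593 = 8.263
Arc 5: start y=0.000, vy=8.263 → t=1.653, apex=3.414, x_land=173.902, impact vy=-8.263
  bounce: vy ← 0.78·8.263 = 6.445

1 3.723 24.915 47.286
2 3.482 15.159 91.512
3 2.716 9.222 126.008
4 2.119 5.611 152.915
5 1.653 3.414 173.902
final: 173.902 6.445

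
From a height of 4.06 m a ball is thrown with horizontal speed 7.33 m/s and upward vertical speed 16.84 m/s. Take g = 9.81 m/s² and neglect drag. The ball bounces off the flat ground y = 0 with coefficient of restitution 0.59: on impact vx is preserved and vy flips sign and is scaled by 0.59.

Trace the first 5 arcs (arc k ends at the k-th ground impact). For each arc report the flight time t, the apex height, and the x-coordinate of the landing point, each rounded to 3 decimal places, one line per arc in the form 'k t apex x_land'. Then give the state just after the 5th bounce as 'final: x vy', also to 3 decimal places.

1 3.659 18.514 26.824
2 2.293 6.445 43.628
3 1.353 2.243 53.542
4 0.798 0.781 59.392
5 0.471 0.272 62.843
final: 62.843 1.363

Arc 1: start y=4.060, vy=16.840 → t=3.659, apex=18.514, x_land=26.824, impact vy=-19.059
  bounce: vy ← 0.59·19.059 = 11.245
Arc 2: start y=0.000, vy=11.245 → t=2.293, apex=6.445, x_land=43.628, impact vy=-11.245
  bounce: vy ← 0.59·11.245 = 6.634
Arc 3: start y=0.000, vy=6.634 → t=1.353, apex=2.243, x_land=53.542, impact vy=-6.634
  bounce: vy ← 0.59·6.634 = 3.914
Arc 4: start y=0.000, vy=3.914 → t=0.798, apex=0.781, x_land=59.392, impact vy=-3.914
  bounce: vy ← 0.59·3.914 = 2.309
Arc 5: start y=0.000, vy=2.309 → t=0.471, apex=0.272, x_land=62.843, impact vy=-2.309
  bounce: vy ← 0.59·2.309 = 1.363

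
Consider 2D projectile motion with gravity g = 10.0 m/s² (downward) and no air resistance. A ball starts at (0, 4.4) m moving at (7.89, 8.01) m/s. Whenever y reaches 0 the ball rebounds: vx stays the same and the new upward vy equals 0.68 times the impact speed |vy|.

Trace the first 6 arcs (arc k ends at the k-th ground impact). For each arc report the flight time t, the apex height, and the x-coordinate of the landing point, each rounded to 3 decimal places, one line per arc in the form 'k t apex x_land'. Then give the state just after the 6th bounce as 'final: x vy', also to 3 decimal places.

Arc 1: start y=4.400, vy=8.010 → t=2.035, apex=7.608, x_land=16.052, impact vy=-12.335
  bounce: vy ← 0.68·12.335 = 8.388
Arc 2: start y=0.000, vy=8.388 → t=1.678, apex=3.518, x_land=29.289, impact vy=-8.388
  bounce: vy ← 0.68·8.388 = 5.704
Arc 3: start y=0.000, vy=5.704 → t=1.141, apex=1.627, x_land=38.289, impact vy=-5.704
  bounce: vy ← 0.68·5.704 = 3.879
Arc 4: start y=0.000, vy=3.879 → t=0.776, apex=0.752, x_land=44.410, impact vy=-3.879
  bounce: vy ← 0.68·3.879 = 2.637
Arc 5: start y=0.000, vy=2.637 → t=0.527, apex=0.348, x_land=48.572, impact vy=-2.637
  bounce: vy ← 0.68·2.637 = 1.793
Arc 6: start y=0.000, vy=1.793 → t=0.359, apex=0.161, x_land=51.402, impact vy=-1.793
  bounce: vy ← 0.68·1.793 = 1.220

1 2.035 7.608 16.052
2 1.678 3.518 29.289
3 1.141 1.627 38.289
4 0.776 0.752 44.410
5 0.527 0.348 48.572
6 0.359 0.161 51.402
final: 51.402 1.220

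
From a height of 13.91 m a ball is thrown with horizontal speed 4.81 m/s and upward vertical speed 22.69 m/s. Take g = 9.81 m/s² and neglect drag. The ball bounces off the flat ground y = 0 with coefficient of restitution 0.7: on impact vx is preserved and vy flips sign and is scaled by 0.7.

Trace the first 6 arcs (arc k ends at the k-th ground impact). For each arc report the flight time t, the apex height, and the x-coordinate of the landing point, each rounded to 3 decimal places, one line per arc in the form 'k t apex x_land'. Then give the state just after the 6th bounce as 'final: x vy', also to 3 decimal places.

1 5.174 40.150 24.887
2 4.005 19.674 44.153
3 2.804 9.640 57.640
4 1.963 4.724 67.080
5 1.374 2.315 73.688
6 0.962 1.134 78.314
final: 78.314 3.302

Arc 1: start y=13.910, vy=22.690 → t=5.174, apex=40.150, x_land=24.887, impact vy=-28.067
  bounce: vy ← 0.7·28.067 = 19.647
Arc 2: start y=0.000, vy=19.647 → t=4.005, apex=19.674, x_land=44.153, impact vy=-19.647
  bounce: vy ← 0.7·19.647 = 13.753
Arc 3: start y=0.000, vy=13.753 → t=2.804, apex=9.640, x_land=57.640, impact vy=-13.753
  bounce: vy ← 0.7·13.753 = 9.627
Arc 4: start y=0.000, vy=9.627 → t=1.963, apex=4.724, x_land=67.080, impact vy=-9.627
  bounce: vy ← 0.7·9.627 = 6.739
Arc 5: start y=0.000, vy=6.739 → t=1.374, apex=2.315, x_land=73.688, impact vy=-6.739
  bounce: vy ← 0.7·6.739 = 4.717
Arc 6: start y=0.000, vy=4.717 → t=0.962, apex=1.134, x_land=78.314, impact vy=-4.717
  bounce: vy ← 0.7·4.717 = 3.302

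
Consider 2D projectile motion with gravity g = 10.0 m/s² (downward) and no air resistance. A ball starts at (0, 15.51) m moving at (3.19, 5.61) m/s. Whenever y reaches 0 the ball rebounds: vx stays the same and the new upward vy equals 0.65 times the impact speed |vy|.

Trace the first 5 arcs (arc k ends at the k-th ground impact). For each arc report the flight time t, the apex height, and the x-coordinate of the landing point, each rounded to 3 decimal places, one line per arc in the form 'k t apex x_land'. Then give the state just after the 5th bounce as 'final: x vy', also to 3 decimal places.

1 2.409 17.084 7.686
2 2.403 7.218 15.352
3 1.562 3.050 20.334
4 1.015 1.288 23.573
5 0.660 0.544 25.678
final: 25.678 2.145

Arc 1: start y=15.510, vy=5.610 → t=2.409, apex=17.084, x_land=7.686, impact vy=-18.484
  bounce: vy ← 0.65·18.484 = 12.015
Arc 2: start y=0.000, vy=12.015 → t=2.403, apex=7.218, x_land=15.352, impact vy=-12.015
  bounce: vy ← 0.65·12.015 = 7.810
Arc 3: start y=0.000, vy=7.810 → t=1.562, apex=3.050, x_land=20.334, impact vy=-7.810
  bounce: vy ← 0.65·7.810 = 5.076
Arc 4: start y=0.000, vy=5.076 → t=1.015, apex=1.288, x_land=23.573, impact vy=-5.076
  bounce: vy ← 0.65·5.076 = 3.300
Arc 5: start y=0.000, vy=3.300 → t=0.660, apex=0.544, x_land=25.678, impact vy=-3.300
  bounce: vy ← 0.65·3.300 = 2.145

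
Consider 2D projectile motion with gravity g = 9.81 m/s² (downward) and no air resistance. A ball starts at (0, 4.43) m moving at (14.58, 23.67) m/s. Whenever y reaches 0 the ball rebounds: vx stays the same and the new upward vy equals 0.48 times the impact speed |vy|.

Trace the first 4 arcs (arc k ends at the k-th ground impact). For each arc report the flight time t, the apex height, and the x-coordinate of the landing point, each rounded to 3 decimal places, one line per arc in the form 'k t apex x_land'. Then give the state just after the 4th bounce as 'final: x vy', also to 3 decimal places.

Arc 1: start y=4.430, vy=23.670 → t=5.006, apex=32.986, x_land=72.989, impact vy=-25.440
  bounce: vy ← 0.48·25.440 = 12.211
Arc 2: start y=0.000, vy=12.211 → t=2.490, apex=7.600, x_land=109.286, impact vy=-12.211
  bounce: vy ← 0.48·12.211 = 5.861
Arc 3: start y=0.000, vy=5.861 → t=1.195, apex=1.751, x_land=126.709, impact vy=-5.861
  bounce: vy ← 0.48·5.861 = 2.813
Arc 4: start y=0.000, vy=2.813 → t=0.574, apex=0.403, x_land=135.072, impact vy=-2.813
  bounce: vy ← 0.48·2.813 = 1.350

1 5.006 32.986 72.989
2 2.490 7.600 109.286
3 1.195 1.751 126.709
4 0.574 0.403 135.072
final: 135.072 1.350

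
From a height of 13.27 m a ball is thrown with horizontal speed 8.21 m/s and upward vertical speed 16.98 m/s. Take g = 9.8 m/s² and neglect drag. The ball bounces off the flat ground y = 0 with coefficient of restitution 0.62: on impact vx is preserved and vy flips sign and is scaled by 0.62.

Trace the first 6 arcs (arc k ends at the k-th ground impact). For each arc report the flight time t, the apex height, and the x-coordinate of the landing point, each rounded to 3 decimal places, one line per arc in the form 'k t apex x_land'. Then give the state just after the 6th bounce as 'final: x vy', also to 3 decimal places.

Arc 1: start y=13.270, vy=16.980 → t=4.122, apex=27.980, x_land=33.844, impact vy=-23.418
  bounce: vy ← 0.62·23.418 = 14.519
Arc 2: start y=0.000, vy=14.519 → t=2.963, apex=10.756, x_land=58.171, impact vy=-14.519
  bounce: vy ← 0.62·14.519 = 9.002
Arc 3: start y=0.000, vy=9.002 → t=1.837, apex=4.134, x_land=73.254, impact vy=-9.002
  bounce: vy ← 0.62·9.002 = 5.581
Arc 4: start y=0.000, vy=5.581 → t=1.139, apex=1.589, x_land=82.605, impact vy=-5.581
  bounce: vy ← 0.62·5.581 = 3.460
Arc 5: start y=0.000, vy=3.460 → t=0.706, apex=0.611, x_land=88.403, impact vy=-3.460
  bounce: vy ← 0.62·3.460 = 2.145
Arc 6: start y=0.000, vy=2.145 → t=0.438, apex=0.235, x_land=91.998, impact vy=-2.145
  bounce: vy ← 0.62·2.145 = 1.330

1 4.122 27.980 33.844
2 2.963 10.756 58.171
3 1.837 4.134 73.254
4 1.139 1.589 82.605
5 0.706 0.611 88.403
6 0.438 0.235 91.998
final: 91.998 1.330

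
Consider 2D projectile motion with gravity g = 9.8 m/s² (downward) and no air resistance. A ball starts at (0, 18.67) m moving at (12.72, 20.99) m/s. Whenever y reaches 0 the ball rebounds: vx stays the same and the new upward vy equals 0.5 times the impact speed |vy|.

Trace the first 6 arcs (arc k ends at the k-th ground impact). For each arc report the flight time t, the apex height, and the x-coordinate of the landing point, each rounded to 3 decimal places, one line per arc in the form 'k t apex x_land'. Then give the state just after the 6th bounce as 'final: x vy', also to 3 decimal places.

Arc 1: start y=18.670, vy=20.990 → t=5.040, apex=41.149, x_land=64.105, impact vy=-28.399
  bounce: vy ← 0.5·28.399 = 14.200
Arc 2: start y=0.000, vy=14.200 → t=2.898, apex=10.287, x_land=100.966, impact vy=-14.200
  bounce: vy ← 0.5·14.200 = 7.100
Arc 3: start y=0.000, vy=7.100 → t=1.449, apex=2.572, x_land=119.397, impact vy=-7.100
  bounce: vy ← 0.5·7.100 = 3.550
Arc 4: start y=0.000, vy=3.550 → t=0.724, apex=0.643, x_land=128.612, impact vy=-3.550
  bounce: vy ← 0.5·3.550 = 1.775
Arc 5: start y=0.000, vy=1.775 → t=0.362, apex=0.161, x_land=133.219, impact vy=-1.775
  bounce: vy ← 0.5·1.775 = 0.887
Arc 6: start y=0.000, vy=0.887 → t=0.181, apex=0.040, x_land=135.523, impact vy=-0.887
  bounce: vy ← 0.5·0.887 = 0.444

1 5.040 41.149 64.105
2 2.898 10.287 100.966
3 1.449 2.572 119.397
4 0.724 0.643 128.612
5 0.362 0.161 133.219
6 0.181 0.040 135.523
final: 135.523 0.444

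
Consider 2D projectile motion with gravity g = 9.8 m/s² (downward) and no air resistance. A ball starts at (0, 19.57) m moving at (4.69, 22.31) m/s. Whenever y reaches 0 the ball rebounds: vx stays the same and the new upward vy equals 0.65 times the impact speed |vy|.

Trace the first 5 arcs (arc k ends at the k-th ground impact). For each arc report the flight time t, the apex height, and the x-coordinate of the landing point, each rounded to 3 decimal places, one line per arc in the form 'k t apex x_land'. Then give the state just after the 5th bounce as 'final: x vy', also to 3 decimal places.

1 5.306 44.965 24.884
2 3.938 18.998 43.354
3 2.560 8.026 55.359
4 1.664 3.391 63.162
5 1.081 1.433 68.234
final: 68.234 3.445

Arc 1: start y=19.570, vy=22.310 → t=5.306, apex=44.965, x_land=24.884, impact vy=-29.687
  bounce: vy ← 0.65·29.687 = 19.296
Arc 2: start y=0.000, vy=19.296 → t=3.938, apex=18.998, x_land=43.354, impact vy=-19.296
  bounce: vy ← 0.65·19.296 = 12.543
Arc 3: start y=0.000, vy=12.543 → t=2.560, apex=8.026, x_land=55.359, impact vy=-12.543
  bounce: vy ← 0.65·12.543 = 8.153
Arc 4: start y=0.000, vy=8.153 → t=1.664, apex=3.391, x_land=63.162, impact vy=-8.153
  bounce: vy ← 0.65·8.153 = 5.299
Arc 5: start y=0.000, vy=5.299 → t=1.081, apex=1.433, x_land=68.234, impact vy=-5.299
  bounce: vy ← 0.65·5.299 = 3.445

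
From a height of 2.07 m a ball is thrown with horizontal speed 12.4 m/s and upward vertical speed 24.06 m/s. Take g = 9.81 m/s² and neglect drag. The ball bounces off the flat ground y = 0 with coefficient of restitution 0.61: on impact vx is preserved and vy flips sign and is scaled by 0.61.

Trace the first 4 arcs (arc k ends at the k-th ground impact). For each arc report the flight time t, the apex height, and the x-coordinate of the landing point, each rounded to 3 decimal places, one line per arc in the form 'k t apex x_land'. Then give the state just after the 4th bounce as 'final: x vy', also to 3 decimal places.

1 4.990 31.575 61.873
2 3.095 11.749 100.256
3 1.888 4.372 123.669
4 1.152 1.627 137.951
final: 137.951 3.446

Arc 1: start y=2.070, vy=24.060 → t=4.990, apex=31.575, x_land=61.873, impact vy=-24.890
  bounce: vy ← 0.61·24.890 = 15.183
Arc 2: start y=0.000, vy=15.183 → t=3.095, apex=11.749, x_land=100.256, impact vy=-15.183
  bounce: vy ← 0.61·15.183 = 9.261
Arc 3: start y=0.000, vy=9.261 → t=1.888, apex=4.372, x_land=123.669, impact vy=-9.261
  bounce: vy ← 0.61·9.261 = 5.649
Arc 4: start y=0.000, vy=5.649 → t=1.152, apex=1.627, x_land=137.951, impact vy=-5.649
  bounce: vy ← 0.61·5.649 = 3.446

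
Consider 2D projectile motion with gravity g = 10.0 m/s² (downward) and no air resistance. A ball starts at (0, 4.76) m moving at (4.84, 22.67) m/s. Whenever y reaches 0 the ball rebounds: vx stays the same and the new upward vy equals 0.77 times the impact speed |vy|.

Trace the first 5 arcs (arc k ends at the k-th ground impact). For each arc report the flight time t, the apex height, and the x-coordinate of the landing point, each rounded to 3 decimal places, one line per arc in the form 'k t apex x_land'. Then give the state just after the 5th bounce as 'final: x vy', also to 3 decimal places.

1 4.735 30.456 22.918
2 3.801 18.058 41.314
3 2.927 10.706 55.478
4 2.253 6.348 66.385
5 1.735 3.764 74.784
final: 74.784 6.680

Arc 1: start y=4.760, vy=22.670 → t=4.735, apex=30.456, x_land=22.918, impact vy=-24.681
  bounce: vy ← 0.77·24.681 = 19.004
Arc 2: start y=0.000, vy=19.004 → t=3.801, apex=18.058, x_land=41.314, impact vy=-19.004
  bounce: vy ← 0.77·19.004 = 14.633
Arc 3: start y=0.000, vy=14.633 → t=2.927, apex=10.706, x_land=55.478, impact vy=-14.633
  bounce: vy ← 0.77·14.633 = 11.267
Arc 4: start y=0.000, vy=11.267 → t=2.253, apex=6.348, x_land=66.385, impact vy=-11.267
  bounce: vy ← 0.77·11.267 = 8.676
Arc 5: start y=0.000, vy=8.676 → t=1.735, apex=3.764, x_land=74.784, impact vy=-8.676
  bounce: vy ← 0.77·8.676 = 6.680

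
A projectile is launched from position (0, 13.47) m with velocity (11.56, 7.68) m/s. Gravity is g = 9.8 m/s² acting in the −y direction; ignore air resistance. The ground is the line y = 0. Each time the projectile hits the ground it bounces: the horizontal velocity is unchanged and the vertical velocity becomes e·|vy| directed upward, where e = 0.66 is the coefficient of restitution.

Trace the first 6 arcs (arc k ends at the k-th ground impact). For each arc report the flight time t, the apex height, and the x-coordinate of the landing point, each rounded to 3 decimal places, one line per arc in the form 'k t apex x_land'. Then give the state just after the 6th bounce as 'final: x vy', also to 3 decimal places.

Arc 1: start y=13.470, vy=7.680 → t=2.618, apex=16.479, x_land=30.259, impact vy=-17.972
  bounce: vy ← 0.66·17.972 = 11.862
Arc 2: start y=0.000, vy=11.862 → t=2.421, apex=7.178, x_land=58.243, impact vy=-11.862
  bounce: vy ← 0.66·11.862 = 7.829
Arc 3: start y=0.000, vy=7.829 → t=1.598, apex=3.127, x_land=76.712, impact vy=-7.829
  bounce: vy ← 0.66·7.829 = 5.167
Arc 4: start y=0.000, vy=5.167 → t=1.054, apex=1.362, x_land=88.901, impact vy=-5.167
  bounce: vy ← 0.66·5.167 = 3.410
Arc 5: start y=0.000, vy=3.410 → t=0.696, apex=0.593, x_land=96.946, impact vy=-3.410
  bounce: vy ← 0.66·3.410 = 2.251
Arc 6: start y=0.000, vy=2.251 → t=0.459, apex=0.258, x_land=102.256, impact vy=-2.251
  bounce: vy ← 0.66·2.251 = 1.485

1 2.618 16.479 30.259
2 2.421 7.178 58.243
3 1.598 3.127 76.712
4 1.054 1.362 88.901
5 0.696 0.593 96.946
6 0.459 0.258 102.256
final: 102.256 1.485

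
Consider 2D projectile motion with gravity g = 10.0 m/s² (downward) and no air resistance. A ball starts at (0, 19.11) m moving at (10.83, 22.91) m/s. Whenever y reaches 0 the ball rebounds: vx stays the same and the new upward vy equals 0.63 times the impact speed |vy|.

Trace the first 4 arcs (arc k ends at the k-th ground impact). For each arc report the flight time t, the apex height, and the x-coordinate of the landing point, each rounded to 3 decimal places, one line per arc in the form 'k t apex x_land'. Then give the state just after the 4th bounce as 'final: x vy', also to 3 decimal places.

Arc 1: start y=19.110, vy=22.910 → t=5.303, apex=45.353, x_land=57.429, impact vy=-30.118
  bounce: vy ← 0.63·30.118 = 18.974
Arc 2: start y=0.000, vy=18.974 → t=3.795, apex=18.001, x_land=98.527, impact vy=-18.974
  bounce: vy ← 0.63·18.974 = 11.954
Arc 3: start y=0.000, vy=11.954 → t=2.391, apex=7.145, x_land=124.418, impact vy=-11.954
  bounce: vy ← 0.63·11.954 = 7.531
Arc 4: start y=0.000, vy=7.531 → t=1.506, apex=2.836, x_land=140.730, impact vy=-7.531
  bounce: vy ← 0.63·7.531 = 4.744

1 5.303 45.353 57.429
2 3.795 18.001 98.527
3 2.391 7.145 124.418
4 1.506 2.836 140.730
final: 140.730 4.744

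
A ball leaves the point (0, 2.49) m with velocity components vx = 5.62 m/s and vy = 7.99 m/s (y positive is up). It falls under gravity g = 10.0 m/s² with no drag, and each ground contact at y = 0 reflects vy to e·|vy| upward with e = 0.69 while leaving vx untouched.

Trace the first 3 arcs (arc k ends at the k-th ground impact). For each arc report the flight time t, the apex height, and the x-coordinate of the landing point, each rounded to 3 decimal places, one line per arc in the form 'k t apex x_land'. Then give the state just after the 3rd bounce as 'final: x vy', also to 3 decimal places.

1 1.865 5.682 10.481
2 1.471 2.705 18.749
3 1.015 1.288 24.454
final: 24.454 3.502

Arc 1: start y=2.490, vy=7.990 → t=1.865, apex=5.682, x_land=10.481, impact vy=-10.660
  bounce: vy ← 0.69·10.660 = 7.356
Arc 2: start y=0.000, vy=7.356 → t=1.471, apex=2.705, x_land=18.749, impact vy=-7.356
  bounce: vy ← 0.69·7.356 = 5.075
Arc 3: start y=0.000, vy=5.075 → t=1.015, apex=1.288, x_land=24.454, impact vy=-5.075
  bounce: vy ← 0.69·5.075 = 3.502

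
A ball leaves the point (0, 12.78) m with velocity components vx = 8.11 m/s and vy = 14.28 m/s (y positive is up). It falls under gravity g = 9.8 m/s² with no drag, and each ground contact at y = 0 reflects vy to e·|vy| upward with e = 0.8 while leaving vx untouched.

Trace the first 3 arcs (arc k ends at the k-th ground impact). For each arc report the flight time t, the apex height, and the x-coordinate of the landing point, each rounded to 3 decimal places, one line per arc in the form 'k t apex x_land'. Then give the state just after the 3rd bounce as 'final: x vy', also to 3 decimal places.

Arc 1: start y=12.780, vy=14.280 → t=3.632, apex=23.184, x_land=29.458, impact vy=-21.317
  bounce: vy ← 0.8·21.317 = 17.053
Arc 2: start y=0.000, vy=17.053 → t=3.480, apex=14.838, x_land=57.683, impact vy=-17.053
  bounce: vy ← 0.8·17.053 = 13.643
Arc 3: start y=0.000, vy=13.643 → t=2.784, apex=9.496, x_land=80.264, impact vy=-13.643
  bounce: vy ← 0.8·13.643 = 10.914

1 3.632 23.184 29.458
2 3.480 14.838 57.683
3 2.784 9.496 80.264
final: 80.264 10.914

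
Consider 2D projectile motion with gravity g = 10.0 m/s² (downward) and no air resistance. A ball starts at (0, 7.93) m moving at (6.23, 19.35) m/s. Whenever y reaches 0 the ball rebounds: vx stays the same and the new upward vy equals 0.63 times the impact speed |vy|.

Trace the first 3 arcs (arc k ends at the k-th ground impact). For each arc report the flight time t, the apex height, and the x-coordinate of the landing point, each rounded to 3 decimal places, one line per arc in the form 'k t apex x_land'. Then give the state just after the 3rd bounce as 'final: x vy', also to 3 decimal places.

Arc 1: start y=7.930, vy=19.350 → t=4.244, apex=26.651, x_land=26.438, impact vy=-23.087
  bounce: vy ← 0.63·23.087 = 14.545
Arc 2: start y=0.000, vy=14.545 → t=2.909, apex=10.578, x_land=44.561, impact vy=-14.545
  bounce: vy ← 0.63·14.545 = 9.163
Arc 3: start y=0.000, vy=9.163 → t=1.833, apex=4.198, x_land=55.979, impact vy=-9.163
  bounce: vy ← 0.63·9.163 = 5.773

1 4.244 26.651 26.438
2 2.909 10.578 44.561
3 1.833 4.198 55.979
final: 55.979 5.773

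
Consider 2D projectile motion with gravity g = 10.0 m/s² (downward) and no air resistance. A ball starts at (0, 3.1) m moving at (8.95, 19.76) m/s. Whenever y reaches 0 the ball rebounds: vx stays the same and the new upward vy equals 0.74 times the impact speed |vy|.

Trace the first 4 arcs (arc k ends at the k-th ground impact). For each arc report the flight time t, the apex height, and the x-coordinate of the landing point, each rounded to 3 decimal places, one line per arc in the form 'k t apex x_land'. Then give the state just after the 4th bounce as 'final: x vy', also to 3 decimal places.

1 4.103 22.623 36.723
2 3.148 12.388 64.898
3 2.330 6.784 85.748
4 1.724 3.715 101.177
final: 101.177 6.378

Arc 1: start y=3.100, vy=19.760 → t=4.103, apex=22.623, x_land=36.723, impact vy=-21.271
  bounce: vy ← 0.74·21.271 = 15.741
Arc 2: start y=0.000, vy=15.741 → t=3.148, apex=12.388, x_land=64.898, impact vy=-15.741
  bounce: vy ← 0.74·15.741 = 11.648
Arc 3: start y=0.000, vy=11.648 → t=2.330, apex=6.784, x_land=85.748, impact vy=-11.648
  bounce: vy ← 0.74·11.648 = 8.620
Arc 4: start y=0.000, vy=8.620 → t=1.724, apex=3.715, x_land=101.177, impact vy=-8.620
  bounce: vy ← 0.74·8.620 = 6.378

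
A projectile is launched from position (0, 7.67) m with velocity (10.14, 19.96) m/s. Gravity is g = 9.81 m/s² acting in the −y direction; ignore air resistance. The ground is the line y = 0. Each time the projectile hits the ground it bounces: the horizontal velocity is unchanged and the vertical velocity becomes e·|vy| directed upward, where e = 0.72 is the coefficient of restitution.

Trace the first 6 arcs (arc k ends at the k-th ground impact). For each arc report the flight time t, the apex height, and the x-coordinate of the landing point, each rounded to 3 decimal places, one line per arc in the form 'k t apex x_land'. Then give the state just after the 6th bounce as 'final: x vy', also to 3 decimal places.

Arc 1: start y=7.670, vy=19.960 → t=4.423, apex=27.976, x_land=44.848, impact vy=-23.428
  bounce: vy ← 0.72·23.428 = 16.868
Arc 2: start y=0.000, vy=16.868 → t=3.439, apex=14.503, x_land=79.720, impact vy=-16.868
  bounce: vy ← 0.72·16.868 = 12.145
Arc 3: start y=0.000, vy=12.145 → t=2.476, apex=7.518, x_land=104.827, impact vy=-12.145
  bounce: vy ← 0.72·12.145 = 8.745
Arc 4: start y=0.000, vy=8.745 → t=1.783, apex=3.897, x_land=122.905, impact vy=-8.745
  bounce: vy ← 0.72·8.745 = 6.296
Arc 5: start y=0.000, vy=6.296 → t=1.284, apex=2.020, x_land=135.920, impact vy=-6.296
  bounce: vy ← 0.72·6.296 = 4.533
Arc 6: start y=0.000, vy=4.533 → t=0.924, apex=1.047, x_land=145.292, impact vy=-4.533
  bounce: vy ← 0.72·4.533 = 3.264

1 4.423 27.976 44.848
2 3.439 14.503 79.720
3 2.476 7.518 104.827
4 1.783 3.897 122.905
5 1.284 2.020 135.920
6 0.924 1.047 145.292
final: 145.292 3.264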